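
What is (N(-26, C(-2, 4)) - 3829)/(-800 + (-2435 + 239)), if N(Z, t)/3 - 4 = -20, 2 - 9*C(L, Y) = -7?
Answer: 3877/2996 ≈ 1.2941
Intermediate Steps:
C(L, Y) = 1 (C(L, Y) = 2/9 - ⅑*(-7) = 2/9 + 7/9 = 1)
N(Z, t) = -48 (N(Z, t) = 12 + 3*(-20) = 12 - 60 = -48)
(N(-26, C(-2, 4)) - 3829)/(-800 + (-2435 + 239)) = (-48 - 3829)/(-800 + (-2435 + 239)) = -3877/(-800 - 2196) = -3877/(-2996) = -3877*(-1/2996) = 3877/2996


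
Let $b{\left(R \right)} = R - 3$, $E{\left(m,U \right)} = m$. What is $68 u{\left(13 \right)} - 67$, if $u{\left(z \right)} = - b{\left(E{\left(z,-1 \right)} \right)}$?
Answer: $-747$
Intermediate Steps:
$b{\left(R \right)} = -3 + R$ ($b{\left(R \right)} = R - 3 = -3 + R$)
$u{\left(z \right)} = 3 - z$ ($u{\left(z \right)} = - (-3 + z) = 3 - z$)
$68 u{\left(13 \right)} - 67 = 68 \left(3 - 13\right) - 67 = 68 \left(-10\right) - 67 = -680 - 67 = -747$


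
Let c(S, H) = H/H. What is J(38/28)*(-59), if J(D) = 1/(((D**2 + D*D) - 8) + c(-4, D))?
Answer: 5782/325 ≈ 17.791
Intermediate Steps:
c(S, H) = 1
J(D) = 1/(-7 + 2*D**2) (J(D) = 1/(((D**2 + D*D) - 8) + 1) = 1/(((D**2 + D**2) - 8) + 1) = 1/((2*D**2 - 8) + 1) = 1/((-8 + 2*D**2) + 1) = 1/(-7 + 2*D**2))
J(38/28)*(-59) = -59/(-7 + 2*(38/28)**2) = -59/(-7 + 2*(38*(1/28))**2) = -59/(-7 + 2*(19/14)**2) = -59/(-7 + 2*(361/196)) = -59/(-7 + 361/98) = -59/(-325/98) = -98/325*(-59) = 5782/325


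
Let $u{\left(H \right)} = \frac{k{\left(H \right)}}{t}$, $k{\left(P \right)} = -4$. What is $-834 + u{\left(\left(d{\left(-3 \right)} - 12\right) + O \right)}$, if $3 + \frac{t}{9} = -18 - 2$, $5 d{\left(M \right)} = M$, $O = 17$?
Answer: $- \frac{172634}{207} \approx -833.98$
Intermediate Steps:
$d{\left(M \right)} = \frac{M}{5}$
$t = -207$ ($t = -27 + 9 \left(-18 - 2\right) = -27 + 9 \left(-20\right) = -27 - 180 = -207$)
$u{\left(H \right)} = \frac{4}{207}$ ($u{\left(H \right)} = - \frac{4}{-207} = \left(-4\right) \left(- \frac{1}{207}\right) = \frac{4}{207}$)
$-834 + u{\left(\left(d{\left(-3 \right)} - 12\right) + O \right)} = -834 + \frac{4}{207} = - \frac{172634}{207}$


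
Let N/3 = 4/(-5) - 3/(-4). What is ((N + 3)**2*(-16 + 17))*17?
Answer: 55233/400 ≈ 138.08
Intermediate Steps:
N = -3/20 (N = 3*(4/(-5) - 3/(-4)) = 3*(4*(-1/5) - 3*(-1/4)) = 3*(-4/5 + 3/4) = 3*(-1/20) = -3/20 ≈ -0.15000)
((N + 3)**2*(-16 + 17))*17 = ((-3/20 + 3)**2*(-16 + 17))*17 = ((57/20)**2*1)*17 = ((3249/400)*1)*17 = (3249/400)*17 = 55233/400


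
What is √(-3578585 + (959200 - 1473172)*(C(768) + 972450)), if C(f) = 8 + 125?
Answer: I*√499884008261 ≈ 7.0703e+5*I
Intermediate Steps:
C(f) = 133
√(-3578585 + (959200 - 1473172)*(C(768) + 972450)) = √(-3578585 + (959200 - 1473172)*(133 + 972450)) = √(-3578585 - 513972*972583) = √(-3578585 - 499880429676) = √(-499884008261) = I*√499884008261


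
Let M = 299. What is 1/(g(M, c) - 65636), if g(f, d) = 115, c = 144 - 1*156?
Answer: -1/65521 ≈ -1.5262e-5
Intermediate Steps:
c = -12 (c = 144 - 156 = -12)
1/(g(M, c) - 65636) = 1/(115 - 65636) = 1/(-65521) = -1/65521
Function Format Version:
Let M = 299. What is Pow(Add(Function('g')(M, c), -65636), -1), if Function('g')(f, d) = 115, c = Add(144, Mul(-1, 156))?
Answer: Rational(-1, 65521) ≈ -1.5262e-5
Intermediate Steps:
c = -12 (c = Add(144, -156) = -12)
Pow(Add(Function('g')(M, c), -65636), -1) = Pow(Add(115, -65636), -1) = Pow(-65521, -1) = Rational(-1, 65521)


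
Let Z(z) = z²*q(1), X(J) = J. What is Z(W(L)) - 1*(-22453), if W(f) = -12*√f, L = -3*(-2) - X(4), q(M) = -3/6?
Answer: 22309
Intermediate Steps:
q(M) = -½ (q(M) = -3*⅙ = -½)
L = 2 (L = -3*(-2) - 1*4 = 6 - 4 = 2)
Z(z) = -z²/2 (Z(z) = z²*(-½) = -z²/2)
Z(W(L)) - 1*(-22453) = -(-12*√2)²/2 - 1*(-22453) = -½*288 + 22453 = -144 + 22453 = 22309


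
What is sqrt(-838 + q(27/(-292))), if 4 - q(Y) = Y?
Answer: I*sqrt(17775573)/146 ≈ 28.877*I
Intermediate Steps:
q(Y) = 4 - Y
sqrt(-838 + q(27/(-292))) = sqrt(-838 + (4 - 27/(-292))) = sqrt(-838 + (4 - 27*(-1)/292)) = sqrt(-838 + (4 - 1*(-27/292))) = sqrt(-838 + (4 + 27/292)) = sqrt(-838 + 1195/292) = sqrt(-243501/292) = I*sqrt(17775573)/146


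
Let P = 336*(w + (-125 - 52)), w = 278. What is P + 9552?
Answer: 43488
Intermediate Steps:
P = 33936 (P = 336*(278 + (-125 - 52)) = 336*(278 - 177) = 336*101 = 33936)
P + 9552 = 33936 + 9552 = 43488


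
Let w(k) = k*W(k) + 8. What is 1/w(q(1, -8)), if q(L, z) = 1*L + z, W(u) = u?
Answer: 1/57 ≈ 0.017544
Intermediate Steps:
q(L, z) = L + z
w(k) = 8 + k**2 (w(k) = k*k + 8 = k**2 + 8 = 8 + k**2)
1/w(q(1, -8)) = 1/(8 + (1 - 8)**2) = 1/(8 + (-7)**2) = 1/(8 + 49) = 1/57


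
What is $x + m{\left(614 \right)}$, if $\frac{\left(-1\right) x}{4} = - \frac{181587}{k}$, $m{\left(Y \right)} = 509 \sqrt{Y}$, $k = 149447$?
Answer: $\frac{726348}{149447} + 509 \sqrt{614} \approx 12617.0$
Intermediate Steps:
$x = \frac{726348}{149447}$ ($x = - 4 \left(- \frac{181587}{149447}\right) = - 4 \left(\left(-181587\right) \frac{1}{149447}\right) = \left(-4\right) \left(- \frac{181587}{149447}\right) = \frac{726348}{149447} \approx 4.8602$)
$x + m{\left(614 \right)} = \frac{726348}{149447} + 509 \sqrt{614}$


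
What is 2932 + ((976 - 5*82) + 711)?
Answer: 4209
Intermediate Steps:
2932 + ((976 - 5*82) + 711) = 2932 + ((976 - 410) + 711) = 2932 + (566 + 711) = 2932 + 1277 = 4209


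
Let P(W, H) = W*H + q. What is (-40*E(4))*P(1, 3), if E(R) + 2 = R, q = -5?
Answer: 160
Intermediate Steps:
P(W, H) = -5 + H*W (P(W, H) = W*H - 5 = H*W - 5 = -5 + H*W)
E(R) = -2 + R
(-40*E(4))*P(1, 3) = (-40*(-2 + 4))*(-5 + 3*1) = (-40*2)*(-5 + 3) = -80*(-2) = 160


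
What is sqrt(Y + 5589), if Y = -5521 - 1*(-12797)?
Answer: sqrt(12865) ≈ 113.42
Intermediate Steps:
Y = 7276 (Y = -5521 + 12797 = 7276)
sqrt(Y + 5589) = sqrt(7276 + 5589) = sqrt(12865)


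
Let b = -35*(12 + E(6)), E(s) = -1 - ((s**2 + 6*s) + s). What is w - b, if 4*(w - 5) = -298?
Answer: -4829/2 ≈ -2414.5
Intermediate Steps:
w = -139/2 (w = 5 + (1/4)*(-298) = 5 - 149/2 = -139/2 ≈ -69.500)
E(s) = -1 - s**2 - 7*s (E(s) = -1 - (s**2 + 7*s) = -1 + (-s**2 - 7*s) = -1 - s**2 - 7*s)
b = 2345 (b = -35*(12 + (-1 - 1*6**2 - 7*6)) = -35*(12 + (-1 - 1*36 - 42)) = -35*(12 + (-1 - 36 - 42)) = -35*(12 - 79) = -35*(-67) = 2345)
w - b = -139/2 - 1*2345 = -139/2 - 2345 = -4829/2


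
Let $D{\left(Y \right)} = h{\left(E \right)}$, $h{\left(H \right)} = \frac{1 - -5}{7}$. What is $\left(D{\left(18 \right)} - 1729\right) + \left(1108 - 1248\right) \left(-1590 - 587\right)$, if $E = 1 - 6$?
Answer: $\frac{2121363}{7} \approx 3.0305 \cdot 10^{5}$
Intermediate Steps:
$E = -5$ ($E = 1 - 6 = -5$)
$h{\left(H \right)} = \frac{6}{7}$ ($h{\left(H \right)} = \left(1 + 5\right) \frac{1}{7} = 6 \cdot \frac{1}{7} = \frac{6}{7}$)
$D{\left(Y \right)} = \frac{6}{7}$
$\left(D{\left(18 \right)} - 1729\right) + \left(1108 - 1248\right) \left(-1590 - 587\right) = \left(\frac{6}{7} - 1729\right) + \left(1108 - 1248\right) \left(-1590 - 587\right) = - \frac{12097}{7} - -304780 = - \frac{12097}{7} + 304780 = \frac{2121363}{7}$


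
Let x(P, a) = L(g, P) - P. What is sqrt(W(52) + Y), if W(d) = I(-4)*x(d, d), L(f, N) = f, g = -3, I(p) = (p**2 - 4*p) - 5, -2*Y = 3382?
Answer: 2*I*sqrt(794) ≈ 56.356*I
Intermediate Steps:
Y = -1691 (Y = -1/2*3382 = -1691)
I(p) = -5 + p**2 - 4*p
x(P, a) = -3 - P
W(d) = -81 - 27*d (W(d) = (-5 + (-4)**2 - 4*(-4))*(-3 - d) = (-5 + 16 + 16)*(-3 - d) = 27*(-3 - d) = -81 - 27*d)
sqrt(W(52) + Y) = sqrt((-81 - 27*52) - 1691) = sqrt((-81 - 1404) - 1691) = sqrt(-1485 - 1691) = sqrt(-3176) = 2*I*sqrt(794)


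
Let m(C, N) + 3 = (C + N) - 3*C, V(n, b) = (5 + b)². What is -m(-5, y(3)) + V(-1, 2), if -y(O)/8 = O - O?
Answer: 42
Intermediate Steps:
y(O) = 0 (y(O) = -8*(O - O) = -8*0 = 0)
m(C, N) = -3 + N - 2*C (m(C, N) = -3 + ((C + N) - 3*C) = -3 + (N - 2*C) = -3 + N - 2*C)
-m(-5, y(3)) + V(-1, 2) = -(-3 + 0 - 2*(-5)) + (5 + 2)² = -(-3 + 0 + 10) + 7² = -1*7 + 49 = -7 + 49 = 42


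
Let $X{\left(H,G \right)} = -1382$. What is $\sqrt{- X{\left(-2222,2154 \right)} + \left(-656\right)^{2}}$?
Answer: $\sqrt{431718} \approx 657.05$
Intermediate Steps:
$\sqrt{- X{\left(-2222,2154 \right)} + \left(-656\right)^{2}} = \sqrt{\left(-1\right) \left(-1382\right) + \left(-656\right)^{2}} = \sqrt{1382 + 430336} = \sqrt{431718}$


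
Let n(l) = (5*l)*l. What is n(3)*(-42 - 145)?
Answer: -8415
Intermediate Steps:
n(l) = 5*l²
n(3)*(-42 - 145) = (5*3²)*(-42 - 145) = (5*9)*(-187) = 45*(-187) = -8415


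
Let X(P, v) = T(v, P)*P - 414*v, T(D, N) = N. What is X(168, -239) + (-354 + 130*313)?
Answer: 167506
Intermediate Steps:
X(P, v) = P² - 414*v (X(P, v) = P*P - 414*v = P² - 414*v)
X(168, -239) + (-354 + 130*313) = (168² - 414*(-239)) + (-354 + 130*313) = (28224 + 98946) + (-354 + 40690) = 127170 + 40336 = 167506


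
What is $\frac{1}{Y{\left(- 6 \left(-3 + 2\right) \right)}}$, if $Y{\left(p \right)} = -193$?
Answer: $- \frac{1}{193} \approx -0.0051813$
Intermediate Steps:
$\frac{1}{Y{\left(- 6 \left(-3 + 2\right) \right)}} = \frac{1}{-193} = - \frac{1}{193}$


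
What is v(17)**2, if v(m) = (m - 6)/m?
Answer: 121/289 ≈ 0.41868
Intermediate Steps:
v(m) = (-6 + m)/m
v(17)**2 = ((-6 + 17)/17)**2 = ((1/17)*11)**2 = (11/17)**2 = 121/289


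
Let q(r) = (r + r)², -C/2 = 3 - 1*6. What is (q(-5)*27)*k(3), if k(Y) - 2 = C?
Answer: 21600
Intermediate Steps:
C = 6 (C = -2*(3 - 1*6) = -2*(3 - 6) = -2*(-3) = 6)
q(r) = 4*r² (q(r) = (2*r)² = 4*r²)
k(Y) = 8 (k(Y) = 2 + 6 = 8)
(q(-5)*27)*k(3) = ((4*(-5)²)*27)*8 = ((4*25)*27)*8 = (100*27)*8 = 2700*8 = 21600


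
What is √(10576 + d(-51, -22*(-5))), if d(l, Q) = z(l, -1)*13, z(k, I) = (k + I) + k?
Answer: √9237 ≈ 96.109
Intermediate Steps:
z(k, I) = I + 2*k (z(k, I) = (I + k) + k = I + 2*k)
d(l, Q) = -13 + 26*l (d(l, Q) = (-1 + 2*l)*13 = -13 + 26*l)
√(10576 + d(-51, -22*(-5))) = √(10576 + (-13 + 26*(-51))) = √(10576 + (-13 - 1326)) = √(10576 - 1339) = √9237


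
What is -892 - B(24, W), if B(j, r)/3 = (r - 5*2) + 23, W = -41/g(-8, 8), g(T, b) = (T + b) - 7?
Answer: -6640/7 ≈ -948.57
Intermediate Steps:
g(T, b) = -7 + T + b
W = 41/7 (W = -41/(-7 - 8 + 8) = -41/(-7) = -41*(-⅐) = 41/7 ≈ 5.8571)
B(j, r) = 39 + 3*r (B(j, r) = 3*((r - 5*2) + 23) = 3*((r - 10) + 23) = 3*((-10 + r) + 23) = 3*(13 + r) = 39 + 3*r)
-892 - B(24, W) = -892 - (39 + 3*(41/7)) = -892 - (39 + 123/7) = -892 - 1*396/7 = -892 - 396/7 = -6640/7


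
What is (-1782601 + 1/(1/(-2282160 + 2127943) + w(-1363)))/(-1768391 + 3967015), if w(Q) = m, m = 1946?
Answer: -66871219557833/82477608994668 ≈ -0.81078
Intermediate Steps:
w(Q) = 1946
(-1782601 + 1/(1/(-2282160 + 2127943) + w(-1363)))/(-1768391 + 3967015) = (-1782601 + 1/(1/(-2282160 + 2127943) + 1946))/(-1768391 + 3967015) = (-1782601 + 1/(1/(-154217) + 1946))/2198624 = (-1782601 + 1/(-1/154217 + 1946))*(1/2198624) = (-1782601 + 1/(300106281/154217))*(1/2198624) = (-1782601 + 154217/300106281)*(1/2198624) = -534969756462664/300106281*1/2198624 = -66871219557833/82477608994668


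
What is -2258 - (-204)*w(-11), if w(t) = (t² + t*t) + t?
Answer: 44866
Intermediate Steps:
w(t) = t + 2*t² (w(t) = (t² + t²) + t = 2*t² + t = t + 2*t²)
-2258 - (-204)*w(-11) = -2258 - (-204)*(-11*(1 + 2*(-11))) = -2258 - (-204)*(-11*(1 - 22)) = -2258 - (-204)*(-11*(-21)) = -2258 - (-204)*231 = -2258 - 1*(-47124) = -2258 + 47124 = 44866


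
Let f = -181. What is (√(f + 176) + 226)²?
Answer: (226 + I*√5)² ≈ 51071.0 + 1011.0*I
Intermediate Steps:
(√(f + 176) + 226)² = (√(-181 + 176) + 226)² = (√(-5) + 226)² = (I*√5 + 226)² = (226 + I*√5)²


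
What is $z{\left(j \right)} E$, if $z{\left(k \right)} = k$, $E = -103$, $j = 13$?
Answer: $-1339$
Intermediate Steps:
$z{\left(j \right)} E = 13 \left(-103\right) = -1339$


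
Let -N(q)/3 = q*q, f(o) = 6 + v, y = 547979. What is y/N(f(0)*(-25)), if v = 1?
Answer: -547979/91875 ≈ -5.9644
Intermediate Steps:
f(o) = 7 (f(o) = 6 + 1 = 7)
N(q) = -3*q**2 (N(q) = -3*q*q = -3*q**2)
y/N(f(0)*(-25)) = 547979/((-3*(7*(-25))**2)) = 547979/((-3*(-175)**2)) = 547979/((-3*30625)) = 547979/(-91875) = 547979*(-1/91875) = -547979/91875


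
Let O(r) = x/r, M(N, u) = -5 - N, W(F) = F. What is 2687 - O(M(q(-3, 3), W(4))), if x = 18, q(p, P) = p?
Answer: 2696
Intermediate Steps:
O(r) = 18/r
2687 - O(M(q(-3, 3), W(4))) = 2687 - 18/(-5 - 1*(-3)) = 2687 - 18/(-5 + 3) = 2687 - 18/(-2) = 2687 - 18*(-1)/2 = 2687 - 1*(-9) = 2687 + 9 = 2696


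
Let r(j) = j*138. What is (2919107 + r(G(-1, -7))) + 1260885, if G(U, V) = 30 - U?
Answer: 4184270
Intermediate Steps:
r(j) = 138*j
(2919107 + r(G(-1, -7))) + 1260885 = (2919107 + 138*(30 - 1*(-1))) + 1260885 = (2919107 + 138*(30 + 1)) + 1260885 = (2919107 + 138*31) + 1260885 = (2919107 + 4278) + 1260885 = 2923385 + 1260885 = 4184270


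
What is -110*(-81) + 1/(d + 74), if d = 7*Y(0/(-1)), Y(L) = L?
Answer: 659341/74 ≈ 8910.0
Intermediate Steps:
d = 0 (d = 7*(0/(-1)) = 7*(0*(-1)) = 7*0 = 0)
-110*(-81) + 1/(d + 74) = -110*(-81) + 1/(0 + 74) = 8910 + 1/74 = 659341/74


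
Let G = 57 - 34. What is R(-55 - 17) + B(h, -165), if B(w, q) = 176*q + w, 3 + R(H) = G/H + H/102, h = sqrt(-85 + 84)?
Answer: -35549887/1224 + I ≈ -29044.0 + 1.0*I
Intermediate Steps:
G = 23
h = I (h = sqrt(-1) = I ≈ 1.0*I)
R(H) = -3 + 23/H + H/102 (R(H) = -3 + (23/H + H/102) = -3 + 23/H + H/102)
B(w, q) = w + 176*q
R(-55 - 17) + B(h, -165) = (-3 + 23/(-55 - 17) + (-55 - 17)/102) + (I + 176*(-165)) = (-3 + 23/(-72) + (1/102)*(-72)) + (I - 29040) = (-3 + 23*(-1/72) - 12/17) + (-29040 + I) = (-3 - 23/72 - 12/17) + (-29040 + I) = -4927/1224 + (-29040 + I) = -35549887/1224 + I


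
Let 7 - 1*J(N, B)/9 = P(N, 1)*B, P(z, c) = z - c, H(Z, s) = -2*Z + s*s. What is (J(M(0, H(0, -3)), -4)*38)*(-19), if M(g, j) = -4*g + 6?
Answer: -175446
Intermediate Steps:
H(Z, s) = s² - 2*Z (H(Z, s) = -2*Z + s² = s² - 2*Z)
M(g, j) = 6 - 4*g
J(N, B) = 63 - 9*B*(-1 + N) (J(N, B) = 63 - 9*(N - 1*1)*B = 63 - 9*(N - 1)*B = 63 - 9*(-1 + N)*B = 63 - 9*B*(-1 + N))
(J(M(0, H(0, -3)), -4)*38)*(-19) = ((63 - 9*(-4)*(-1 + (6 - 4*0)))*38)*(-19) = ((63 - 9*(-4)*(-1 + (6 + 0)))*38)*(-19) = ((63 - 9*(-4)*(-1 + 6))*38)*(-19) = ((63 - 9*(-4)*5)*38)*(-19) = ((63 + 180)*38)*(-19) = (243*38)*(-19) = 9234*(-19) = -175446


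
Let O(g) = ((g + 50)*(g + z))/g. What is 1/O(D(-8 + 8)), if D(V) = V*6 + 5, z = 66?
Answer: 1/781 ≈ 0.0012804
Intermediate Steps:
D(V) = 5 + 6*V (D(V) = 6*V + 5 = 5 + 6*V)
O(g) = (50 + g)*(66 + g)/g (O(g) = ((g + 50)*(g + 66))/g = ((50 + g)*(66 + g))/g = (50 + g)*(66 + g)/g)
1/O(D(-8 + 8)) = 1/(116 + (5 + 6*(-8 + 8)) + 3300/(5 + 6*(-8 + 8))) = 1/(116 + (5 + 6*0) + 3300/(5 + 6*0)) = 1/(116 + (5 + 0) + 3300/(5 + 0)) = 1/(116 + 5 + 3300/5) = 1/(116 + 5 + 3300*(1/5)) = 1/(116 + 5 + 660) = 1/781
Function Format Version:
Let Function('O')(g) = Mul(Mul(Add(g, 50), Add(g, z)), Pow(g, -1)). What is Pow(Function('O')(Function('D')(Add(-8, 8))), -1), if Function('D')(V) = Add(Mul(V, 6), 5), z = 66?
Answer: Rational(1, 781) ≈ 0.0012804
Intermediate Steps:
Function('D')(V) = Add(5, Mul(6, V)) (Function('D')(V) = Add(Mul(6, V), 5) = Add(5, Mul(6, V)))
Function('O')(g) = Mul(Pow(g, -1), Add(50, g), Add(66, g)) (Function('O')(g) = Mul(Mul(Add(g, 50), Add(g, 66)), Pow(g, -1)) = Mul(Mul(Add(50, g), Add(66, g)), Pow(g, -1)) = Mul(Pow(g, -1), Add(50, g), Add(66, g)))
Pow(Function('O')(Function('D')(Add(-8, 8))), -1) = Pow(Add(116, Add(5, Mul(6, Add(-8, 8))), Mul(3300, Pow(Add(5, Mul(6, Add(-8, 8))), -1))), -1) = Pow(Add(116, Add(5, Mul(6, 0)), Mul(3300, Pow(Add(5, Mul(6, 0)), -1))), -1) = Pow(Add(116, Add(5, 0), Mul(3300, Pow(Add(5, 0), -1))), -1) = Pow(Add(116, 5, Mul(3300, Pow(5, -1))), -1) = Pow(Add(116, 5, Mul(3300, Rational(1, 5))), -1) = Pow(Add(116, 5, 660), -1) = Pow(781, -1) = Rational(1, 781)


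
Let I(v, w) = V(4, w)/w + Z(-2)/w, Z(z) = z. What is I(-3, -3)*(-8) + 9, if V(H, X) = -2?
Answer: -5/3 ≈ -1.6667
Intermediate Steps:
I(v, w) = -4/w (I(v, w) = -2/w - 2/w = -4/w)
I(-3, -3)*(-8) + 9 = -4/(-3)*(-8) + 9 = -4*(-1/3)*(-8) + 9 = (4/3)*(-8) + 9 = -32/3 + 9 = -5/3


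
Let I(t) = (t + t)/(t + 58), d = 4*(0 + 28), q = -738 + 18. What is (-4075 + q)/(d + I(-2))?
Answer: -67130/1567 ≈ -42.840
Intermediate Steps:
q = -720
d = 112 (d = 4*28 = 112)
I(t) = 2*t/(58 + t) (I(t) = (2*t)/(58 + t) = 2*t/(58 + t))
(-4075 + q)/(d + I(-2)) = (-4075 - 720)/(112 + 2*(-2)/(58 - 2)) = -4795/(112 + 2*(-2)/56) = -4795/(112 + 2*(-2)*(1/56)) = -4795/(112 - 1/14) = -4795/1567/14 = -4795*14/1567 = -67130/1567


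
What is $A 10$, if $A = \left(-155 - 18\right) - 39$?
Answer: $-2120$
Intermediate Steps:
$A = -212$ ($A = -173 - 39 = -212$)
$A 10 = \left(-212\right) 10 = -2120$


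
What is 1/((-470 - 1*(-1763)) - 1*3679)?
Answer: -1/2386 ≈ -0.00041911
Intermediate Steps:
1/((-470 - 1*(-1763)) - 1*3679) = 1/((-470 + 1763) - 3679) = 1/(1293 - 3679) = 1/(-2386) = -1/2386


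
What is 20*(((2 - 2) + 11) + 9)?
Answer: 400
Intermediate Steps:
20*(((2 - 2) + 11) + 9) = 20*((0 + 11) + 9) = 20*(11 + 9) = 20*20 = 400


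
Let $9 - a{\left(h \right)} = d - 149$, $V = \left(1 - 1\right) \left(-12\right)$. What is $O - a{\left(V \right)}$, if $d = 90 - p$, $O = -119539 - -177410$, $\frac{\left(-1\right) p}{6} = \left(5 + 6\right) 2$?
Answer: $57935$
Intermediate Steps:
$p = -132$ ($p = - 6 \left(5 + 6\right) 2 = - 6 \cdot 11 \cdot 2 = \left(-6\right) 22 = -132$)
$O = 57871$ ($O = -119539 + 177410 = 57871$)
$d = 222$ ($d = 90 - -132 = 90 + 132 = 222$)
$V = 0$ ($V = 0 \left(-12\right) = 0$)
$a{\left(h \right)} = -64$ ($a{\left(h \right)} = 9 - \left(222 - 149\right) = 9 - 73 = -64$)
$O - a{\left(V \right)} = 57871 - -64 = 57871 + 64 = 57935$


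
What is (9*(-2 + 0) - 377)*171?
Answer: -67545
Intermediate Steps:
(9*(-2 + 0) - 377)*171 = (9*(-2) - 377)*171 = (-18 - 377)*171 = -395*171 = -67545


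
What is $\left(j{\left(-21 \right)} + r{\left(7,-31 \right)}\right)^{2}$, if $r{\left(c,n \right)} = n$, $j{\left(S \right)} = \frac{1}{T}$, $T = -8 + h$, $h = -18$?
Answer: $\frac{651249}{676} \approx 963.39$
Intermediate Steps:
$T = -26$ ($T = -8 - 18 = -26$)
$j{\left(S \right)} = - \frac{1}{26}$ ($j{\left(S \right)} = \frac{1}{-26} = - \frac{1}{26}$)
$\left(j{\left(-21 \right)} + r{\left(7,-31 \right)}\right)^{2} = \left(- \frac{1}{26} - 31\right)^{2} = \left(- \frac{807}{26}\right)^{2} = \frac{651249}{676}$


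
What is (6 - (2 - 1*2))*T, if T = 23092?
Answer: 138552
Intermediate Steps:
(6 - (2 - 1*2))*T = (6 - (2 - 1*2))*23092 = (6 - (2 - 2))*23092 = (6 - 1*0)*23092 = (6 + 0)*23092 = 6*23092 = 138552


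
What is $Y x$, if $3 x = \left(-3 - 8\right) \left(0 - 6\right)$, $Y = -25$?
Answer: $-550$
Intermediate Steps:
$x = 22$ ($x = \frac{\left(-3 - 8\right) \left(0 - 6\right)}{3} = \frac{\left(-11\right) \left(-6\right)}{3} = \frac{1}{3} \cdot 66 = 22$)
$Y x = \left(-25\right) 22 = -550$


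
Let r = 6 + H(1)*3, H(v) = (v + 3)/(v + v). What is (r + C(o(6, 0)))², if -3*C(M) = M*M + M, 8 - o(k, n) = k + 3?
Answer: 144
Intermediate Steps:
H(v) = (3 + v)/(2*v) (H(v) = (3 + v)/((2*v)) = (3 + v)*(1/(2*v)) = (3 + v)/(2*v))
o(k, n) = 5 - k (o(k, n) = 8 - (k + 3) = 8 - (3 + k) = 8 + (-3 - k) = 5 - k)
C(M) = -M/3 - M²/3 (C(M) = -(M*M + M)/3 = -(M² + M)/3 = -(M + M²)/3 = -M/3 - M²/3)
r = 12 (r = 6 + ((½)*(3 + 1)/1)*3 = 6 + ((½)*1*4)*3 = 6 + 2*3 = 6 + 6 = 12)
(r + C(o(6, 0)))² = (12 - (5 - 1*6)*(1 + (5 - 1*6))/3)² = (12 - (5 - 6)*(1 + (5 - 6))/3)² = (12 - ⅓*(-1)*(1 - 1))² = (12 - ⅓*(-1)*0)² = (12 + 0)² = 12² = 144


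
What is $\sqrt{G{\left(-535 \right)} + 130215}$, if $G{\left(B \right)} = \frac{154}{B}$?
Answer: $\frac{\sqrt{37270705985}}{535} \approx 360.85$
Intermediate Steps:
$\sqrt{G{\left(-535 \right)} + 130215} = \sqrt{\frac{154}{-535} + 130215} = \sqrt{154 \left(- \frac{1}{535}\right) + 130215} = \sqrt{- \frac{154}{535} + 130215} = \sqrt{\frac{69664871}{535}} = \frac{\sqrt{37270705985}}{535}$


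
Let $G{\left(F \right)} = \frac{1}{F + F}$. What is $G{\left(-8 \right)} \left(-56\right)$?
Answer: $\frac{7}{2} \approx 3.5$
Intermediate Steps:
$G{\left(F \right)} = \frac{1}{2 F}$
$G{\left(-8 \right)} \left(-56\right) = \frac{1}{2 \left(-8\right)} \left(-56\right) = \frac{1}{2} \left(- \frac{1}{8}\right) \left(-56\right) = \left(- \frac{1}{16}\right) \left(-56\right) = \frac{7}{2}$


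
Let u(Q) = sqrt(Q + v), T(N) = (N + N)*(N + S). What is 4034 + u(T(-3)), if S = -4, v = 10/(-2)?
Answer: 4034 + sqrt(37) ≈ 4040.1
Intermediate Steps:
v = -5 (v = 10*(-1/2) = -5)
T(N) = 2*N*(-4 + N) (T(N) = (N + N)*(N - 4) = (2*N)*(-4 + N) = 2*N*(-4 + N))
u(Q) = sqrt(-5 + Q) (u(Q) = sqrt(Q - 5) = sqrt(-5 + Q))
4034 + u(T(-3)) = 4034 + sqrt(-5 + 2*(-3)*(-4 - 3)) = 4034 + sqrt(-5 + 2*(-3)*(-7)) = 4034 + sqrt(-5 + 42) = 4034 + sqrt(37)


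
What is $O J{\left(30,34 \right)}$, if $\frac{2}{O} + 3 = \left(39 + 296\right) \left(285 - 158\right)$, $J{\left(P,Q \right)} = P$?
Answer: $\frac{30}{21271} \approx 0.0014104$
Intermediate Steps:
$O = \frac{1}{21271}$ ($O = \frac{2}{-3 + \left(39 + 296\right) \left(285 - 158\right)} = \frac{2}{-3 + 335 \cdot 127} = \frac{2}{-3 + 42545} = \frac{2}{42542} = 2 \cdot \frac{1}{42542} = \frac{1}{21271} \approx 4.7012 \cdot 10^{-5}$)
$O J{\left(30,34 \right)} = \frac{1}{21271} \cdot 30 = \frac{30}{21271}$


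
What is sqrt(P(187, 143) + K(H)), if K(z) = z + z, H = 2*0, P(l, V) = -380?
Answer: 2*I*sqrt(95) ≈ 19.494*I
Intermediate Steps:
H = 0
K(z) = 2*z
sqrt(P(187, 143) + K(H)) = sqrt(-380 + 2*0) = sqrt(-380 + 0) = sqrt(-380) = 2*I*sqrt(95)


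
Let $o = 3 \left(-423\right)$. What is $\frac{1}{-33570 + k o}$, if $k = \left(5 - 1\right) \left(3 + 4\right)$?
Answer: $- \frac{1}{69102} \approx -1.4471 \cdot 10^{-5}$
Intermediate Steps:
$k = 28$ ($k = \left(5 - 1\right) 7 = 4 \cdot 7 = 28$)
$o = -1269$
$\frac{1}{-33570 + k o} = \frac{1}{-33570 + 28 \left(-1269\right)} = \frac{1}{-33570 - 35532} = \frac{1}{-69102} = - \frac{1}{69102}$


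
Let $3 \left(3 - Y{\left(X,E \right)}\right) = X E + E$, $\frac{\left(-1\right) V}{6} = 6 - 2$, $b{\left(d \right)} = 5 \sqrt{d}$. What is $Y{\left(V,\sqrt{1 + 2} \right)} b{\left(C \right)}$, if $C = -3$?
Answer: $i \left(115 + 15 \sqrt{3}\right) \approx 140.98 i$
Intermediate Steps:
$V = -24$ ($V = - 6 \left(6 - 2\right) = \left(-6\right) 4 = -24$)
$Y{\left(X,E \right)} = 3 - \frac{E}{3} - \frac{E X}{3}$ ($Y{\left(X,E \right)} = 3 - \frac{X E + E}{3} = 3 - \frac{E X + E}{3} = 3 - \frac{E + E X}{3} = 3 - \left(\frac{E}{3} + \frac{E X}{3}\right) = 3 - \frac{E}{3} - \frac{E X}{3}$)
$Y{\left(V,\sqrt{1 + 2} \right)} b{\left(C \right)} = \left(3 - \frac{\sqrt{1 + 2}}{3} - \frac{1}{3} \sqrt{1 + 2} \left(-24\right)\right) 5 \sqrt{-3} = \left(3 - \frac{\sqrt{3}}{3} - \frac{1}{3} \sqrt{3} \left(-24\right)\right) 5 i \sqrt{3} = \left(3 - \frac{\sqrt{3}}{3} + 8 \sqrt{3}\right) 5 i \sqrt{3} = \left(3 + \frac{23 \sqrt{3}}{3}\right) 5 i \sqrt{3} = 5 i \sqrt{3} \left(3 + \frac{23 \sqrt{3}}{3}\right)$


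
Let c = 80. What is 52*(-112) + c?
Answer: -5744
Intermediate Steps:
52*(-112) + c = 52*(-112) + 80 = -5824 + 80 = -5744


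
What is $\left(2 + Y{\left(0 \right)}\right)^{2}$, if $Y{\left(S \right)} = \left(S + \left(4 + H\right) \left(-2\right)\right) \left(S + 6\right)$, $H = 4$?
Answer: $8836$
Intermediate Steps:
$Y{\left(S \right)} = \left(-16 + S\right) \left(6 + S\right)$ ($Y{\left(S \right)} = \left(S + \left(4 + 4\right) \left(-2\right)\right) \left(S + 6\right) = \left(S + 8 \left(-2\right)\right) \left(6 + S\right) = \left(S - 16\right) \left(6 + S\right) = \left(-16 + S\right) \left(6 + S\right)$)
$\left(2 + Y{\left(0 \right)}\right)^{2} = \left(2 - \left(96 - 0^{2}\right)\right)^{2} = \left(2 + \left(-96 + 0 + 0\right)\right)^{2} = \left(2 - 96\right)^{2} = \left(-94\right)^{2} = 8836$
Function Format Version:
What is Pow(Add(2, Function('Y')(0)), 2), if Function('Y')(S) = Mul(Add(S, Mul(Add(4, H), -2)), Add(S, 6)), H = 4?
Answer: 8836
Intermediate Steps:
Function('Y')(S) = Mul(Add(-16, S), Add(6, S)) (Function('Y')(S) = Mul(Add(S, Mul(Add(4, 4), -2)), Add(S, 6)) = Mul(Add(S, Mul(8, -2)), Add(6, S)) = Mul(Add(S, -16), Add(6, S)) = Mul(Add(-16, S), Add(6, S)))
Pow(Add(2, Function('Y')(0)), 2) = Pow(Add(2, Add(-96, Pow(0, 2), Mul(-10, 0))), 2) = Pow(Add(2, Add(-96, 0, 0)), 2) = Pow(Add(2, -96), 2) = Pow(-94, 2) = 8836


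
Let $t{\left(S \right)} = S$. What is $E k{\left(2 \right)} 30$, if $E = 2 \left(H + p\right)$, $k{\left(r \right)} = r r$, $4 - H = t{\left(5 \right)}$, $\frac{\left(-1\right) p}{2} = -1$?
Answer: $240$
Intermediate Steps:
$p = 2$ ($p = \left(-2\right) \left(-1\right) = 2$)
$H = -1$ ($H = 4 - 5 = -1$)
$k{\left(r \right)} = r^{2}$
$E = 2$ ($E = 2 \left(-1 + 2\right) = 2 \cdot 1 = 2$)
$E k{\left(2 \right)} 30 = 2 \cdot 2^{2} \cdot 30 = 2 \cdot 4 \cdot 30 = 8 \cdot 30 = 240$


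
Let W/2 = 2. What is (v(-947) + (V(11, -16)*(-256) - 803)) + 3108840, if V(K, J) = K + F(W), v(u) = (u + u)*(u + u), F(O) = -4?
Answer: 6693481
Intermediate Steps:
W = 4 (W = 2*2 = 4)
v(u) = 4*u² (v(u) = (2*u)*(2*u) = 4*u²)
V(K, J) = -4 + K (V(K, J) = K - 4 = -4 + K)
(v(-947) + (V(11, -16)*(-256) - 803)) + 3108840 = (4*(-947)² + ((-4 + 11)*(-256) - 803)) + 3108840 = (4*896809 + (7*(-256) - 803)) + 3108840 = (3587236 + (-1792 - 803)) + 3108840 = (3587236 - 2595) + 3108840 = 3584641 + 3108840 = 6693481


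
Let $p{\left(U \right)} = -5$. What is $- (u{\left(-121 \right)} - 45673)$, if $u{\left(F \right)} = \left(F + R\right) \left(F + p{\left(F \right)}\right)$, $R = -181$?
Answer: $7621$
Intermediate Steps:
$u{\left(F \right)} = \left(-181 + F\right) \left(-5 + F\right)$ ($u{\left(F \right)} = \left(F - 181\right) \left(F - 5\right) = \left(-181 + F\right) \left(-5 + F\right)$)
$- (u{\left(-121 \right)} - 45673) = - (\left(905 + \left(-121\right)^{2} - -22506\right) - 45673) = - (\left(905 + 14641 + 22506\right) - 45673) = - (38052 - 45673) = \left(-1\right) \left(-7621\right) = 7621$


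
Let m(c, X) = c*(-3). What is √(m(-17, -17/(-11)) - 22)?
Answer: √29 ≈ 5.3852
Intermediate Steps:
m(c, X) = -3*c
√(m(-17, -17/(-11)) - 22) = √(-3*(-17) - 22) = √(51 - 22) = √29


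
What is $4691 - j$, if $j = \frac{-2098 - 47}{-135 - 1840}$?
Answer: $\frac{1852516}{395} \approx 4689.9$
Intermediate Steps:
$j = \frac{429}{395}$ ($j = - \frac{2145}{-1975} = \left(-2145\right) \left(- \frac{1}{1975}\right) = \frac{429}{395} \approx 1.0861$)
$4691 - j = 4691 - \frac{429}{395} = \frac{1852516}{395}$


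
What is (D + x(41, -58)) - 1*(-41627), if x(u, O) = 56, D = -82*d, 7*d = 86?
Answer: 284729/7 ≈ 40676.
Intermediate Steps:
d = 86/7 (d = (⅐)*86 = 86/7 ≈ 12.286)
D = -7052/7 (D = -82*86/7 = -7052/7 ≈ -1007.4)
(D + x(41, -58)) - 1*(-41627) = (-7052/7 + 56) - 1*(-41627) = -6660/7 + 41627 = 284729/7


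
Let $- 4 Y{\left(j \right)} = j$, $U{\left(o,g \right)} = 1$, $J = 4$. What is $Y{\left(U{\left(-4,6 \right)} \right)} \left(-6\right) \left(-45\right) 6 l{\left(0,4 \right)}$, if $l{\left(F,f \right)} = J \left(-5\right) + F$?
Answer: $8100$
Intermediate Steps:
$Y{\left(j \right)} = - \frac{j}{4}$
$l{\left(F,f \right)} = -20 + F$ ($l{\left(F,f \right)} = 4 \left(-5\right) + F = -20 + F$)
$Y{\left(U{\left(-4,6 \right)} \right)} \left(-6\right) \left(-45\right) 6 l{\left(0,4 \right)} = \left(- \frac{1}{4}\right) 1 \left(-6\right) \left(-45\right) 6 \left(-20 + 0\right) = \left(- \frac{1}{4}\right) \left(-6\right) \left(-45\right) 6 \left(-20\right) = \frac{3}{2} \left(-45\right) \left(-120\right) = \left(- \frac{135}{2}\right) \left(-120\right) = 8100$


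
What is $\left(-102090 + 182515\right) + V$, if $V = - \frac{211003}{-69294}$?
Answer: $\frac{5573180953}{69294} \approx 80428.0$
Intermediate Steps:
$V = \frac{211003}{69294}$ ($V = \left(-211003\right) \left(- \frac{1}{69294}\right) = \frac{211003}{69294} \approx 3.045$)
$\left(-102090 + 182515\right) + V = \left(-102090 + 182515\right) + \frac{211003}{69294} = 80425 + \frac{211003}{69294} = \frac{5573180953}{69294}$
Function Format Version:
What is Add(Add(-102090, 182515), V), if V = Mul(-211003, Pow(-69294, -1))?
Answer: Rational(5573180953, 69294) ≈ 80428.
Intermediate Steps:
V = Rational(211003, 69294) (V = Mul(-211003, Rational(-1, 69294)) = Rational(211003, 69294) ≈ 3.0450)
Add(Add(-102090, 182515), V) = Add(Add(-102090, 182515), Rational(211003, 69294)) = Add(80425, Rational(211003, 69294)) = Rational(5573180953, 69294)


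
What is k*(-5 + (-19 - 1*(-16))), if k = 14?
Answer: -112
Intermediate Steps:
k*(-5 + (-19 - 1*(-16))) = 14*(-5 + (-19 - 1*(-16))) = 14*(-5 + (-19 + 16)) = 14*(-5 - 3) = 14*(-8) = -112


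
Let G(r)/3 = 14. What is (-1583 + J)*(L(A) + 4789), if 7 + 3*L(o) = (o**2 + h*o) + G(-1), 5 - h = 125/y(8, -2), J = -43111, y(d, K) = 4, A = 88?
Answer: -295516728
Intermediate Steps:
G(r) = 42 (G(r) = 3*14 = 42)
h = -105/4 (h = 5 - 125/4 = -105/4 ≈ -26.250)
L(o) = 35/3 - 35*o/4 + o**2/3 (L(o) = -7/3 + ((o**2 - 105*o/4) + 42)/3 = -7/3 + (42 + o**2 - 105*o/4)/3 = -7/3 + (14 - 35*o/4 + o**2/3) = 35/3 - 35*o/4 + o**2/3)
(-1583 + J)*(L(A) + 4789) = (-1583 - 43111)*((35/3 - 35/4*88 + (1/3)*88**2) + 4789) = -44694*((35/3 - 770 + (1/3)*7744) + 4789) = -44694*((35/3 - 770 + 7744/3) + 4789) = -44694*(1823 + 4789) = -44694*6612 = -295516728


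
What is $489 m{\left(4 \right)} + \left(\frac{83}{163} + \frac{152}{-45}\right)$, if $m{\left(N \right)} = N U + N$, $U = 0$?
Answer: $\frac{14326219}{7335} \approx 1953.1$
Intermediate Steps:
$m{\left(N \right)} = N$ ($m{\left(N \right)} = N 0 + N = 0 + N = N$)
$489 m{\left(4 \right)} + \left(\frac{83}{163} + \frac{152}{-45}\right) = 489 \cdot 4 + \left(\frac{83}{163} + \frac{152}{-45}\right) = 1956 + \left(83 \cdot \frac{1}{163} + 152 \left(- \frac{1}{45}\right)\right) = 1956 + \left(\frac{83}{163} - \frac{152}{45}\right) = 1956 - \frac{21041}{7335} = \frac{14326219}{7335}$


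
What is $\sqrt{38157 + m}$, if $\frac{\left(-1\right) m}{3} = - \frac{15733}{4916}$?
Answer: $\frac{13 \sqrt{1364459151}}{2458} \approx 195.36$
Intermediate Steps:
$m = \frac{47199}{4916}$ ($m = - 3 \left(- \frac{15733}{4916}\right) = - 3 \left(\left(-15733\right) \frac{1}{4916}\right) = \left(-3\right) \left(- \frac{15733}{4916}\right) = \frac{47199}{4916} \approx 9.6011$)
$\sqrt{38157 + m} = \sqrt{38157 + \frac{47199}{4916}} = \sqrt{\frac{187627011}{4916}} = \frac{13 \sqrt{1364459151}}{2458}$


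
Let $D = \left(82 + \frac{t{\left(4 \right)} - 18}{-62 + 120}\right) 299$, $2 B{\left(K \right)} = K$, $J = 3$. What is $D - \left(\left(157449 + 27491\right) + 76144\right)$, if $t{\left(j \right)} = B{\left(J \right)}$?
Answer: $- \frac{27451523}{116} \approx -2.3665 \cdot 10^{5}$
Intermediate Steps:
$B{\left(K \right)} = \frac{K}{2}$
$t{\left(j \right)} = \frac{3}{2}$ ($t{\left(j \right)} = \frac{1}{2} \cdot 3 = \frac{3}{2}$)
$D = \frac{2834221}{116}$ ($D = \left(82 + \frac{\frac{3}{2} - 18}{-62 + 120}\right) 299 = \left(82 - \frac{33}{2 \cdot 58}\right) 299 = \left(82 - \frac{33}{116}\right) 299 = \frac{9479}{116} \cdot 299 = \frac{2834221}{116} \approx 24433.0$)
$D - \left(\left(157449 + 27491\right) + 76144\right) = \frac{2834221}{116} - \left(\left(157449 + 27491\right) + 76144\right) = \frac{2834221}{116} - \left(184940 + 76144\right) = \frac{2834221}{116} - 261084 = - \frac{27451523}{116}$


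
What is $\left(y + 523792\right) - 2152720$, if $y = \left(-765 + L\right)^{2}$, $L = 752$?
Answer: $-1628759$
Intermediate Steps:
$y = 169$ ($y = \left(-765 + 752\right)^{2} = \left(-13\right)^{2} = 169$)
$\left(y + 523792\right) - 2152720 = \left(169 + 523792\right) - 2152720 = 523961 - 2152720 = -1628759$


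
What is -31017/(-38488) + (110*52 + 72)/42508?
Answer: 385348283/409011976 ≈ 0.94214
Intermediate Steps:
-31017/(-38488) + (110*52 + 72)/42508 = -31017*(-1/38488) + (5720 + 72)*(1/42508) = 31017/38488 + 5792*(1/42508) = 31017/38488 + 1448/10627 = 385348283/409011976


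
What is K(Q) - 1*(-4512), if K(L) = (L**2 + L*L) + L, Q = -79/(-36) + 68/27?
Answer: 26600551/5832 ≈ 4561.1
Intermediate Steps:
Q = 509/108 (Q = -79*(-1/36) + 68*(1/27) = 79/36 + 68/27 = 509/108 ≈ 4.7130)
K(L) = L + 2*L**2 (K(L) = (L**2 + L**2) + L = 2*L**2 + L = L + 2*L**2)
K(Q) - 1*(-4512) = 509*(1 + 2*(509/108))/108 - 1*(-4512) = 509*(1 + 509/54)/108 + 4512 = (509/108)*(563/54) + 4512 = 286567/5832 + 4512 = 26600551/5832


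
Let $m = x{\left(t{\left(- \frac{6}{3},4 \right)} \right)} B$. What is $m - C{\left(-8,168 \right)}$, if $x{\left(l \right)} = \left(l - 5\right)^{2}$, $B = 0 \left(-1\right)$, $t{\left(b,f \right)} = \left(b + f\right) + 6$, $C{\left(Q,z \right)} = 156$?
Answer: $-156$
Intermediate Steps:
$t{\left(b,f \right)} = 6 + b + f$
$B = 0$
$x{\left(l \right)} = \left(-5 + l\right)^{2}$
$m = 0$ ($m = \left(-5 + \left(6 - \frac{6}{3} + 4\right)\right)^{2} \cdot 0 = \left(-5 + \left(6 - 2 + 4\right)\right)^{2} \cdot 0 = \left(-5 + 8\right)^{2} \cdot 0 = 3^{2} \cdot 0 = 9 \cdot 0 = 0$)
$m - C{\left(-8,168 \right)} = 0 - 156 = -156$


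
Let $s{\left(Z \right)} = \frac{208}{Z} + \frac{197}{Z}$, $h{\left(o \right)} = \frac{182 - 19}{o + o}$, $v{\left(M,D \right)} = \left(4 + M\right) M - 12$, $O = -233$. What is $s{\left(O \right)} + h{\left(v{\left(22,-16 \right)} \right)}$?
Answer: $- \frac{415621}{260960} \approx -1.5927$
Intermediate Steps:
$v{\left(M,D \right)} = -12 + M \left(4 + M\right)$ ($v{\left(M,D \right)} = M \left(4 + M\right) - 12 = -12 + M \left(4 + M\right)$)
$h{\left(o \right)} = \frac{163}{2 o}$
$s{\left(Z \right)} = \frac{405}{Z}$
$s{\left(O \right)} + h{\left(v{\left(22,-16 \right)} \right)} = \frac{405}{-233} + \frac{163}{2 \left(-12 + 22^{2} + 4 \cdot 22\right)} = 405 \left(- \frac{1}{233}\right) + \frac{163}{2 \left(-12 + 484 + 88\right)} = - \frac{405}{233} + \frac{163}{2 \cdot 560} = - \frac{405}{233} + \frac{163}{2} \cdot \frac{1}{560} = - \frac{405}{233} + \frac{163}{1120} = - \frac{415621}{260960}$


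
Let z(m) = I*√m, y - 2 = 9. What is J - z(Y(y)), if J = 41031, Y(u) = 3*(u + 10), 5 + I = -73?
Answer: 41031 + 234*√7 ≈ 41650.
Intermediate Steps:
y = 11 (y = 2 + 9 = 11)
I = -78 (I = -5 - 73 = -78)
Y(u) = 30 + 3*u (Y(u) = 3*(10 + u) = 30 + 3*u)
z(m) = -78*√m
J - z(Y(y)) = 41031 - (-78)*√(30 + 3*11) = 41031 - (-78)*√(30 + 33) = 41031 - (-78)*√63 = 41031 - (-78)*3*√7 = 41031 - (-234)*√7 = 41031 + 234*√7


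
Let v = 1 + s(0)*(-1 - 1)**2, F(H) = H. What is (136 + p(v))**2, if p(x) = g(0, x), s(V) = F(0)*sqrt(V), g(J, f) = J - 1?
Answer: 18225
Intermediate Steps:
g(J, f) = -1 + J
s(V) = 0 (s(V) = 0*sqrt(V) = 0)
v = 1 (v = 1 + 0*(-1 - 1)**2 = 1 + 0*(-2)**2 = 1 + 0*4 = 1 + 0 = 1)
p(x) = -1 (p(x) = -1 + 0 = -1)
(136 + p(v))**2 = (136 - 1)**2 = 135**2 = 18225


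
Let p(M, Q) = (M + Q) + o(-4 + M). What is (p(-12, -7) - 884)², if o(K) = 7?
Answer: 802816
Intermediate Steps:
p(M, Q) = 7 + M + Q (p(M, Q) = (M + Q) + 7 = 7 + M + Q)
(p(-12, -7) - 884)² = ((7 - 12 - 7) - 884)² = (-12 - 884)² = (-896)² = 802816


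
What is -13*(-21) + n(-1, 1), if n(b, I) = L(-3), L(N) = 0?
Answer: 273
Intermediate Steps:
n(b, I) = 0
-13*(-21) + n(-1, 1) = -13*(-21) + 0 = 273 + 0 = 273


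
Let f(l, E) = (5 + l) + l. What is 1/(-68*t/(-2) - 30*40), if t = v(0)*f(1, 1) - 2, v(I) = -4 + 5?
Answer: -1/1030 ≈ -0.00097087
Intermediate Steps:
f(l, E) = 5 + 2*l
v(I) = 1
t = 5 (t = 1*(5 + 2*1) - 2 = 1*(5 + 2) - 2 = 1*7 - 2 = 7 - 2 = 5)
1/(-68*t/(-2) - 30*40) = 1/(-68*5/(-2) - 30*40) = 1/(-(-34)*5 - 1200) = 1/(-68*(-5/2) - 1200) = 1/(170 - 1200) = 1/(-1030) = -1/1030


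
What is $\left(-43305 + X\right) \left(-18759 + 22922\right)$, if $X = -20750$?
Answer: $-266660965$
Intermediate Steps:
$\left(-43305 + X\right) \left(-18759 + 22922\right) = \left(-43305 - 20750\right) \left(-18759 + 22922\right) = \left(-64055\right) 4163 = -266660965$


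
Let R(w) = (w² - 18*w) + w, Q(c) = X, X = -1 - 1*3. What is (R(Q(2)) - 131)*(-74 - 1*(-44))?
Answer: 1410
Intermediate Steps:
X = -4 (X = -1 - 3 = -4)
Q(c) = -4
R(w) = w² - 17*w
(R(Q(2)) - 131)*(-74 - 1*(-44)) = (-4*(-17 - 4) - 131)*(-74 - 1*(-44)) = (-4*(-21) - 131)*(-74 + 44) = (84 - 131)*(-30) = -47*(-30) = 1410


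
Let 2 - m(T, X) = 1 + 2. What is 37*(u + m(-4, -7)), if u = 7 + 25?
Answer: 1147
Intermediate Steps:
u = 32
m(T, X) = -1 (m(T, X) = 2 - (1 + 2) = 2 - 1*3 = 2 - 3 = -1)
37*(u + m(-4, -7)) = 37*(32 - 1) = 37*31 = 1147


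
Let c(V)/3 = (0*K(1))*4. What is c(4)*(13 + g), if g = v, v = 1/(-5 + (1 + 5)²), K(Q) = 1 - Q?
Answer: 0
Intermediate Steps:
c(V) = 0 (c(V) = 3*((0*(1 - 1*1))*4) = 3*((0*(1 - 1))*4) = 3*((0*0)*4) = 3*(0*4) = 3*0 = 0)
v = 1/31 (v = 1/(-5 + 6²) = 1/(-5 + 36) = 1/31 ≈ 0.032258)
g = 1/31 ≈ 0.032258
c(4)*(13 + g) = 0*(13 + 1/31) = 0*(404/31) = 0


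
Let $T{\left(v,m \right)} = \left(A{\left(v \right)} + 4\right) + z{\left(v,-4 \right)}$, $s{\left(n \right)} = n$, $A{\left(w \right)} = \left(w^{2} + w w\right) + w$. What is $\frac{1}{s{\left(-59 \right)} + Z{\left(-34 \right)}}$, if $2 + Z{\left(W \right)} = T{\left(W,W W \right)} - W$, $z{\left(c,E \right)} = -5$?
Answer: $\frac{1}{2250} \approx 0.00044444$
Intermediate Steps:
$A{\left(w \right)} = w + 2 w^{2}$ ($A{\left(w \right)} = \left(w^{2} + w^{2}\right) + w = 2 w^{2} + w = w + 2 w^{2}$)
$T{\left(v,m \right)} = -1 + v \left(1 + 2 v\right)$ ($T{\left(v,m \right)} = \left(v \left(1 + 2 v\right) + 4\right) - 5 = \left(4 + v \left(1 + 2 v\right)\right) - 5 = -1 + v \left(1 + 2 v\right)$)
$Z{\left(W \right)} = -3 - W + W \left(1 + 2 W\right)$ ($Z{\left(W \right)} = -2 - \left(1 + W - W \left(1 + 2 W\right)\right) = -3 - W + W \left(1 + 2 W\right)$)
$\frac{1}{s{\left(-59 \right)} + Z{\left(-34 \right)}} = \frac{1}{-59 - \left(3 - 2 \left(-34\right)^{2}\right)} = \frac{1}{-59 + \left(-3 + 2 \cdot 1156\right)} = \frac{1}{-59 + \left(-3 + 2312\right)} = \frac{1}{-59 + 2309} = \frac{1}{2250}$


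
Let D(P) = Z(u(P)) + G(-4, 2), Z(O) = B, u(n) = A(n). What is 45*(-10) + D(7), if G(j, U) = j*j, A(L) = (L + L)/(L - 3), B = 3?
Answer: -431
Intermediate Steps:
A(L) = 2*L/(-3 + L) (A(L) = (2*L)/(-3 + L) = 2*L/(-3 + L))
u(n) = 2*n/(-3 + n)
G(j, U) = j**2
Z(O) = 3
D(P) = 19 (D(P) = 3 + (-4)**2 = 3 + 16 = 19)
45*(-10) + D(7) = 45*(-10) + 19 = -450 + 19 = -431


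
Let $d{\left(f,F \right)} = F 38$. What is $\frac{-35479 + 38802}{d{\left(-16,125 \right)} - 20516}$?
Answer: $- \frac{3323}{15766} \approx -0.21077$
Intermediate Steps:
$d{\left(f,F \right)} = 38 F$
$\frac{-35479 + 38802}{d{\left(-16,125 \right)} - 20516} = \frac{-35479 + 38802}{38 \cdot 125 - 20516} = \frac{3323}{4750 - 20516} = \frac{3323}{-15766} = 3323 \left(- \frac{1}{15766}\right) = - \frac{3323}{15766}$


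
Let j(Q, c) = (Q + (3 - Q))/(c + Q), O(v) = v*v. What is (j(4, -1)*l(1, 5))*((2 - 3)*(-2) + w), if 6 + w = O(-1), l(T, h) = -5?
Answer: 15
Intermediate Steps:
O(v) = v²
w = -5 (w = -6 + (-1)² = -6 + 1 = -5)
j(Q, c) = 3/(Q + c)
(j(4, -1)*l(1, 5))*((2 - 3)*(-2) + w) = ((3/(4 - 1))*(-5))*((2 - 3)*(-2) - 5) = ((3/3)*(-5))*(-1*(-2) - 5) = ((3*(⅓))*(-5))*(2 - 5) = (1*(-5))*(-3) = -5*(-3) = 15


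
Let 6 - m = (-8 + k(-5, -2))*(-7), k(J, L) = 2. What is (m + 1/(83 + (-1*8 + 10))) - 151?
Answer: -15894/85 ≈ -186.99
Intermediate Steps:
m = -36 (m = 6 - (-8 + 2)*(-7) = 6 - (-6)*(-7) = 6 - 1*42 = 6 - 42 = -36)
(m + 1/(83 + (-1*8 + 10))) - 151 = (-36 + 1/(83 + (-1*8 + 10))) - 151 = (-36 + 1/(83 + (-8 + 10))) - 151 = (-36 + 1/(83 + 2)) - 151 = (-36 + 1/85) - 151 = -3059/85 - 151 = -15894/85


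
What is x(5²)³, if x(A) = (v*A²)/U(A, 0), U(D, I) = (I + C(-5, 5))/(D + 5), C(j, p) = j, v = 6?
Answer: -11390625000000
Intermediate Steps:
U(D, I) = (-5 + I)/(5 + D) (U(D, I) = (I - 5)/(D + 5) = (-5 + I)/(5 + D))
x(A) = 6*A²*(-1 - A/5) (x(A) = (6*A²)/(((-5 + 0)/(5 + A))) = (6*A²)/((-5/(5 + A))) = (6*A²)*(-1 - A/5) = 6*A²*(-1 - A/5))
x(5²)³ = (6*(5²)²*(-5 - 1*5²)/5)³ = ((6/5)*25²*(-5 - 1*25))³ = ((6/5)*625*(-5 - 25))³ = ((6/5)*625*(-30))³ = (-22500)³ = -11390625000000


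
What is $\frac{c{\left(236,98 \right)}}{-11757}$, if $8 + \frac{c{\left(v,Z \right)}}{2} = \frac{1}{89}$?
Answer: $\frac{474}{348791} \approx 0.001359$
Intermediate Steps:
$c{\left(v,Z \right)} = - \frac{1422}{89}$ ($c{\left(v,Z \right)} = -16 + \frac{2}{89} = - \frac{1422}{89}$)
$\frac{c{\left(236,98 \right)}}{-11757} = - \frac{1422}{89 \left(-11757\right)} = \left(- \frac{1422}{89}\right) \left(- \frac{1}{11757}\right) = \frac{474}{348791}$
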